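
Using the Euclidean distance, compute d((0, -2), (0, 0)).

(Σ|x_i - y_i|^2)^(1/2) = (|0 - 0|^2 + |-2 - 0|^2)^(1/2)
= (0^2 + 2^2)^(1/2) = (0 + 4)^(1/2) = (4)^(1/2) = 2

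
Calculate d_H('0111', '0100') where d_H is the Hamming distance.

Differing positions: 3, 4. Hamming distance = 2.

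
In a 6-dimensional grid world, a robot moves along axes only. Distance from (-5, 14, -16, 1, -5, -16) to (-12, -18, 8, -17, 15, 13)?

Σ|x_i - y_i| = |-5 - (-12)| + |14 - (-18)| + |-16 - 8| + |1 - (-17)| + |-5 - 15| + |-16 - 13| = 7 + 32 + 24 + 18 + 20 + 29 = 130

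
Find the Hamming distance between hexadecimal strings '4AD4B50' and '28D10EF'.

Differing positions: 1, 2, 4, 5, 6, 7. Hamming distance = 6.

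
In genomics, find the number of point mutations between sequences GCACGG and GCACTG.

Differing positions: 5. Hamming distance = 1.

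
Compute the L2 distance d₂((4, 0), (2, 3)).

√(Σ(x_i - y_i)²) = √((4 - 2)² + (0 - 3)²)
= √(2² + (-3)²) = √(4 + 9) = √13 ≈ 3.6056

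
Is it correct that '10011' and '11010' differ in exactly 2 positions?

Differing positions: 2, 5. Hamming distance = 2, so the claim is true.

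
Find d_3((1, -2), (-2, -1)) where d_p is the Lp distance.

(Σ|x_i - y_i|^3)^(1/3) = (|1 - (-2)|^3 + |-2 - (-1)|^3)^(1/3)
= (3^3 + 1^3)^(1/3) = (27 + 1)^(1/3) = (28)^(1/3) ≈ 3.0366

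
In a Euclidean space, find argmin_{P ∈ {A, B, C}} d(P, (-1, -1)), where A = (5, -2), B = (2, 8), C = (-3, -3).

Distances: d(A) ≈ 6.0828, d(B) ≈ 9.4868, d(C) ≈ 2.8284. Nearest: C = (-3, -3) with distance 2.8284.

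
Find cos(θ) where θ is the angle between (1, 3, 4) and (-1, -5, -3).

With u = (1, 3, 4), v = (-1, -5, -3):
u·v = 1·(-1) + 3·(-5) + 4·(-3) = (-1) + (-15) + (-12) = -28.
|u| = √(1² + 3² + 4²) = √26, |v| = √((-1)² + (-5)² + (-3)²) = √35, so |u||v| = √(26·35) = √910.
cos θ = (u·v)/(|u||v|) = -28/√910 ≈ -0.9282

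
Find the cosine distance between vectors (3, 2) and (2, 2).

With u = (3, 2), v = (2, 2):
u·v = 3·2 + 2·2 = 6 + 4 = 10.
|u| = √(3² + 2²) = √13, |v| = √(2² + 2²) = √8, so |u||v| = √(13·8) = √104.
cos θ = (u·v)/(|u||v|) = 10/√104 ≈ 0.9806
Cosine distance = 1 - cos θ ≈ 1 - 0.9806 = 0.0194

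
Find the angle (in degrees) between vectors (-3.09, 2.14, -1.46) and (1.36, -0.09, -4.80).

With u = (-3.09, 2.14, -1.46), v = (1.36, -0.09, -4.80):
u·v = (-3.09)·1.36 + 2.14·(-0.09) + (-1.46)·(-4.8) = (-4.2024) + (-0.1926) + 7.008 = 2.613.
|u| = √((-3.09)² + 2.14² + (-1.46)²) = √(9.5481 + 4.5796 + 2.1316) = √16.2593, |v| = √(1.36² + (-0.09)² + (-4.8)²) = √(1.8496 + 0.0081 + 23.04) = √24.8977.
cos θ = (u·v)/(|u||v|) = 2.613/(√16.2593·√24.8977) ≈ 0.12987
θ = arccos(0.12987) ≈ 82.54°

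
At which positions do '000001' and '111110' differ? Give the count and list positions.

Differing positions: 1, 2, 3, 4, 5, 6. Hamming distance = 6.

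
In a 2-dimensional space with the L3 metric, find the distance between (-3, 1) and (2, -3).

(Σ|x_i - y_i|^3)^(1/3) = (|-3 - 2|^3 + |1 - (-3)|^3)^(1/3)
= (5^3 + 4^3)^(1/3) = (125 + 64)^(1/3) = (189)^(1/3) ≈ 5.7388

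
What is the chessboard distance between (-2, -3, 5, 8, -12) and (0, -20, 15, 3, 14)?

max(|x_i - y_i|) = max(|-2 - 0|, |-3 - (-20)|, |5 - 15|, |8 - 3|, |-12 - 14|) = max(2, 17, 10, 5, 26) = 26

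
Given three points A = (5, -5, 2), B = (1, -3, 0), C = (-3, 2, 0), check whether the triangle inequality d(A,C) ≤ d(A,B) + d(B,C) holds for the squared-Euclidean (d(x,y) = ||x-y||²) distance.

d(A,B) = 4² + 2² + 2² = 24, d(B,C) = 4² + 5² + 0² = 41, d(A,C) = 8² + 7² + 2² = 117.
d(A,C) = 117 > 24 + 41 = 65. Triangle inequality is VIOLATED. (Squared-Euclidean is not a metric — this is a counterexample.)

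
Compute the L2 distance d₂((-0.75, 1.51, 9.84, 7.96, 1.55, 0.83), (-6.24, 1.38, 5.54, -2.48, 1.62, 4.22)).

√(Σ(x_i - y_i)²) = √((-0.75 - (-6.24))² + (1.51 - 1.38)² + (9.84 - 5.54)² + (7.96 - (-2.48))² + (1.55 - 1.62)² + (0.83 - 4.22)²)
= √(5.49² + 0.13² + 4.3² + 10.44² + (-0.07)² + (-3.39)²) = √(30.1401 + 0.0169 + 18.49 + 108.9936 + 0.0049 + 11.4921) = √169.1376 ≈ 13.0053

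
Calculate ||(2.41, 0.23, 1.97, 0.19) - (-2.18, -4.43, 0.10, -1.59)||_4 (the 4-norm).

(Σ|x_i - y_i|^4)^(1/4) = (|2.41 - (-2.18)|^4 + |0.23 - (-4.43)|^4 + |1.97 - 0.1|^4 + |0.19 - (-1.59)|^4)^(1/4)
= (4.59^4 + 4.66^4 + 1.87^4 + 1.78^4)^(1/4) ≈ (443.8648 + 471.5673 + 12.2283 + 10.0388)^(1/4) = (937.6992)^(1/4) ≈ 5.5337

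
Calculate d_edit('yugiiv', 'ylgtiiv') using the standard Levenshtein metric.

Let D[i][j] be the edit distance between the first i characters of 'yugiiv' and the first j characters of 'ylgtiiv', with D[i][0] = i, D[0][j] = j, and D[i][j] = D[i-1][j-1] if the characters match, else 1 + min(D[i-1][j], D[i][j-1], D[i-1][j-1]). Filling the table (rows: prefixes of 'yugiiv', columns: prefixes of 'ylgtiiv'):
     ε  y  l  g  t  i  i  v
  ε  0  1  2  3  4  5  6  7
  y  1  0  1  2  3  4  5  6
  u  2  1  1  2  3  4  5  6
  g  3  2  2  1  2  3  4  5
  i  4  3  3  2  2  2  3  4
  i  5  4  4  3  3  2  2  3
  v  6  5  5  4  4  3  3  2
The bottom-right entry gives D[6][7] = 2, so no sequence of fewer than 2 edits works. Backtracking through the table gives one optimal edit sequence (2 edits):
  yugiiv → ylgiiv (sub u→l @2)
  ylgiiv → ylgtiiv (ins t @4)
Edit distance = 2.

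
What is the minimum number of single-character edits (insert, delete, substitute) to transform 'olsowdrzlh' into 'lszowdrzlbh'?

Let D[i][j] be the edit distance between the first i characters of 'olsowdrzlh' and the first j characters of 'lszowdrzlbh', with D[i][0] = i, D[0][j] = j, and D[i][j] = D[i-1][j-1] if the characters match, else 1 + min(D[i-1][j], D[i][j-1], D[i-1][j-1]). Filling the table (rows: prefixes of 'olsowdrzlh', columns: prefixes of 'lszowdrzlbh'):
     ε  l  s  z  o  w  d  r  z  l  b  h
  ε  0  1  2  3  4  5  6  7  8  9 10 11
  o  1  1  2  3  3  4  5  6  7  8  9 10
  l  2  1  2  3  4  4  5  6  7  7  8  9
  s  3  2  1  2  3  4  5  6  7  8  8  9
  o  4  3  2  2  2  3  4  5  6  7  8  9
  w  5  4  3  3  3  2  3  4  5  6  7  8
  d  6  5  4  4  4  3  2  3  4  5  6  7
  r  7  6  5  5  5  4  3  2  3  4  5  6
  z  8  7  6  5  6  5  4  3  2  3  4  5
  l  9  8  7  6  6  6  5  4  3  2  3  4
  h 10  9  8  7  7  7  6  5  4  3  3  3
The bottom-right entry gives D[10][11] = 3, so no sequence of fewer than 3 edits works. Backtracking through the table gives one optimal edit sequence (3 edits):
  olsowdrzlh → lsowdrzlh (del o @1)
  lsowdrzlh → lszowdrzlh (ins z @3)
  lszowdrzlh → lszowdrzlbh (ins b @10)
Edit distance = 3.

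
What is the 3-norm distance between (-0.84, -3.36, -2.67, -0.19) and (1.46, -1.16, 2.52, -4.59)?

(Σ|x_i - y_i|^3)^(1/3) = (|-0.84 - 1.46|^3 + |-3.36 - (-1.16)|^3 + |-2.67 - 2.52|^3 + |-0.19 - (-4.59)|^3)^(1/3)
= (2.3^3 + 2.2^3 + 5.19^3 + 4.4^3)^(1/3) ≈ (12.167 + 10.648 + 139.7984 + 85.184)^(1/3) = (247.7974)^(1/3) ≈ 6.281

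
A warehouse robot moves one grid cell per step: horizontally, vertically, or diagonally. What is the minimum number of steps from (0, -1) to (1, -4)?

max(|x_i - y_i|) = max(|0 - 1|, |-1 - (-4)|) = max(1, 3) = 3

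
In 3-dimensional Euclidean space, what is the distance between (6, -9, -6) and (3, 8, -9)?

√(Σ(x_i - y_i)²) = √((6 - 3)² + (-9 - 8)² + (-6 - (-9))²)
= √(3² + (-17)² + 3²) = √(9 + 289 + 9) = √307 ≈ 17.5214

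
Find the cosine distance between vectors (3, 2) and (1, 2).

With u = (3, 2), v = (1, 2):
u·v = 3·1 + 2·2 = 3 + 4 = 7.
|u| = √(3² + 2²) = √13, |v| = √(1² + 2²) = √5, so |u||v| = √(13·5) = √65.
cos θ = (u·v)/(|u||v|) = 7/√65 ≈ 0.8682
Cosine distance = 1 - cos θ ≈ 1 - 0.8682 = 0.1318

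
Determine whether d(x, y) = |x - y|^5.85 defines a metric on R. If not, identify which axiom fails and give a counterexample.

No. d(x,y) = |x-y|^5.85 fails the triangle inequality since p = 5.85 > 1. Counterexample: x = 0, y = 10, z = 15. d(x,z) = |0 - 15|^5.85 = 15^5.85 ≈ 7588114.3248, but d(x,y) + d(y,z) = 10^5.85 + 5^5.85 ≈ 707945.7844 + 12273.6723 = 720219.4567. Since 7588114.3248 > 720219.4567, the triangle inequality is violated.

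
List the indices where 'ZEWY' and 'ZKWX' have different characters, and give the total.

Differing positions: 2, 4. Hamming distance = 2.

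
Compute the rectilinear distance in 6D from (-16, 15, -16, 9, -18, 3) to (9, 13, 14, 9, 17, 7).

Σ|x_i - y_i| = |-16 - 9| + |15 - 13| + |-16 - 14| + |9 - 9| + |-18 - 17| + |3 - 7| = 25 + 2 + 30 + 0 + 35 + 4 = 96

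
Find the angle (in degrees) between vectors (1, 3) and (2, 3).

With u = (1, 3), v = (2, 3):
u·v = 1·2 + 3·3 = 2 + 9 = 11.
|u| = √(1² + 3²) = √10, |v| = √(2² + 3²) = √13, so |u||v| = √(10·13) = √130.
cos θ = (u·v)/(|u||v|) = 11/√130 ≈ 0.964764
θ = arccos(0.964764) ≈ 15.26°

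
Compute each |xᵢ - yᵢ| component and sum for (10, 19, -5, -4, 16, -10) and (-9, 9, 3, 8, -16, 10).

Σ|x_i - y_i| = |10 - (-9)| + |19 - 9| + |-5 - 3| + |-4 - 8| + |16 - (-16)| + |-10 - 10| = 19 + 10 + 8 + 12 + 32 + 20 = 101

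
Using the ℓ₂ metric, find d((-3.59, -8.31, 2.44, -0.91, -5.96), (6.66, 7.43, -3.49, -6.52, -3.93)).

√(Σ(x_i - y_i)²) = √((-3.59 - 6.66)² + (-8.31 - 7.43)² + (2.44 - (-3.49))² + (-0.91 - (-6.52))² + (-5.96 - (-3.93))²)
= √((-10.25)² + (-15.74)² + 5.93² + 5.61² + (-2.03)²) = √(105.0625 + 247.7476 + 35.1649 + 31.4721 + 4.1209) = √423.568 ≈ 20.5808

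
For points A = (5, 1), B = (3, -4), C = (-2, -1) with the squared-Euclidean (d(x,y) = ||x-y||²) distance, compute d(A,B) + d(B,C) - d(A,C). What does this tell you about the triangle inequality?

d(A,B) = 2² + 5² = 29, d(B,C) = 5² + 3² = 34, d(A,C) = 7² + 2² = 53.
d(A,B) + d(B,C) - d(A,C) = 29 + 34 - 53 = 63 - 53 = 10. This is ≥ 0, so the triangle inequality holds for these points.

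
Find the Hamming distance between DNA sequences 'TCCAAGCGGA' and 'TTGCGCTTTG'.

Differing positions: 2, 3, 4, 5, 6, 7, 8, 9, 10. Hamming distance = 9.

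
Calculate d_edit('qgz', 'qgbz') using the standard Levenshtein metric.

Let D[i][j] be the edit distance between the first i characters of 'qgz' and the first j characters of 'qgbz', with D[i][0] = i, D[0][j] = j, and D[i][j] = D[i-1][j-1] if the characters match, else 1 + min(D[i-1][j], D[i][j-1], D[i-1][j-1]). Filling the table (rows: prefixes of 'qgz', columns: prefixes of 'qgbz'):
     ε  q  g  b  z
  ε  0  1  2  3  4
  q  1  0  1  2  3
  g  2  1  0  1  2
  z  3  2  1  1  1
The bottom-right entry gives D[3][4] = 1, so no sequence of fewer than 1 edit works. Backtracking through the table gives one optimal edit sequence (1 edit):
  qgz → qgbz (ins b @3)
Edit distance = 1.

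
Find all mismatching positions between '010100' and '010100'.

Differing positions: none. Hamming distance = 0.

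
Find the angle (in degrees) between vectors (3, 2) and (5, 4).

With u = (3, 2), v = (5, 4):
u·v = 3·5 + 2·4 = 15 + 8 = 23.
|u| = √(3² + 2²) = √13, |v| = √(5² + 4²) = √41, so |u||v| = √(13·41) = √533.
cos θ = (u·v)/(|u||v|) = 23/√533 ≈ 0.996241
θ = arccos(0.996241) ≈ 4.97°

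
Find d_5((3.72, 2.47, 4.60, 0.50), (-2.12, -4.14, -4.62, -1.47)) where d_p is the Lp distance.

(Σ|x_i - y_i|^5)^(1/5) = (|3.72 - (-2.12)|^5 + |2.47 - (-4.14)|^5 + |4.6 - (-4.62)|^5 + |0.5 - (-1.47)|^5)^(1/5)
= (5.84^5 + 6.61^5 + 9.22^5 + 1.97^5)^(1/5) ≈ (6793.041 + 12618.4874 + 66627.6668 + 29.6709)^(1/5) = (86068.8661)^(1/5) ≈ 9.7044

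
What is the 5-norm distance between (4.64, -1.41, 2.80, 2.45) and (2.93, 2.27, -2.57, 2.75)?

(Σ|x_i - y_i|^5)^(1/5) = (|4.64 - 2.93|^5 + |-1.41 - 2.27|^5 + |2.8 - (-2.57)|^5 + |2.45 - 2.75|^5)^(1/5)
= (1.71^5 + 3.68^5 + 5.37^5 + 0.3^5)^(1/5) ≈ (14.6211 + 674.8995 + 4465.5137 + 0.0024)^(1/5) = (5155.0367)^(1/5) ≈ 5.5265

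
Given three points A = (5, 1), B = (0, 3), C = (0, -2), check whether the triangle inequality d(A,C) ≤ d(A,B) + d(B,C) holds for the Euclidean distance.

d(A,B) = √(5² + 2²) = √29 ≈ 5.3852, d(B,C) = √(0² + 5²) = √25 = 5, d(A,C) = √(5² + 3²) = √34 ≈ 5.831.
d(A,C) ≈ 5.831 ≤ 5.3852 + 5 = 10.3852. Triangle inequality is satisfied.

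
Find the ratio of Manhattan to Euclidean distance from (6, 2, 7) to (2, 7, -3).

L1 = |6 - 2| + |2 - 7| + |7 - (-3)| = 4 + 5 + 10 = 19
L2 = √(4² + 5² + 10²) = √141 ≈ 11.8743
L1 ≥ L2 always (equality iff movement is along one axis); L1 > L2 here.
Ratio L1/L2 = 19/√141 ≈ 1.6001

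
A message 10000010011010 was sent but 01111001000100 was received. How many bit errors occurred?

Differing positions: 1, 2, 3, 4, 5, 7, 8, 10, 11, 12, 13. Hamming distance = 11.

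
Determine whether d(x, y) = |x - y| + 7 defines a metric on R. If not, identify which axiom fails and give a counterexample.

No. d fails identity of indiscernibles (specifically d(x,x) = 0): d(-5, -5) = |-5 - (-5)| + 7 = 0 + 7 = 7 ≠ 0.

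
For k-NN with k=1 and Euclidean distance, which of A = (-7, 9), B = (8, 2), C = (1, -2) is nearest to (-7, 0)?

Distances: d(A) = 9, d(B) ≈ 15.1327, d(C) ≈ 8.2462. Nearest: C = (1, -2) with distance 8.2462.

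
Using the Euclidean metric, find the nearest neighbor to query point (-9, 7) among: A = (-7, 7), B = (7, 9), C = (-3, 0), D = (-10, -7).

Distances: d(A) = 2, d(B) ≈ 16.1245, d(C) ≈ 9.2195, d(D) ≈ 14.0357. Nearest: A = (-7, 7) with distance 2.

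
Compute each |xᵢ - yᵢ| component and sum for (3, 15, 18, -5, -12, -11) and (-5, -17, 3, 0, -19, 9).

Σ|x_i - y_i| = |3 - (-5)| + |15 - (-17)| + |18 - 3| + |-5 - 0| + |-12 - (-19)| + |-11 - 9| = 8 + 32 + 15 + 5 + 7 + 20 = 87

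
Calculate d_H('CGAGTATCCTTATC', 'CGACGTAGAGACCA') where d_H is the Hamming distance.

Differing positions: 4, 5, 6, 7, 8, 9, 10, 11, 12, 13, 14. Hamming distance = 11.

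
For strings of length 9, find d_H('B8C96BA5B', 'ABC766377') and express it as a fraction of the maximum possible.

Differing positions: 1, 2, 4, 6, 7, 8, 9. Hamming distance = 7. The maximum possible Hamming distance for length-9 strings is 9, so d_H/9 = 7/9 ≈ 0.7778.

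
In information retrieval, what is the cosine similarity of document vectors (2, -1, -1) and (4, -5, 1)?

With u = (2, -1, -1), v = (4, -5, 1):
u·v = 2·4 + (-1)·(-5) + (-1)·1 = 8 + 5 + (-1) = 12.
|u| = √(2² + (-1)² + (-1)²) = √6, |v| = √(4² + (-5)² + 1²) = √42, so |u||v| = √(6·42) = √252.
cos θ = (u·v)/(|u||v|) = 12/√252 ≈ 0.7559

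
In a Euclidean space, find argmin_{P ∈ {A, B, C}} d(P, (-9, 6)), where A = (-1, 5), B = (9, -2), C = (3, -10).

Distances: d(A) ≈ 8.0623, d(B) ≈ 19.6977, d(C) = 20. Nearest: A = (-1, 5) with distance 8.0623.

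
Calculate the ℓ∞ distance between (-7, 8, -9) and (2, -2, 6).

max(|x_i - y_i|) = max(|-7 - 2|, |8 - (-2)|, |-9 - 6|) = max(9, 10, 15) = 15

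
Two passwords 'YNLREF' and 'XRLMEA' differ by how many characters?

Differing positions: 1, 2, 4, 6. Hamming distance = 4.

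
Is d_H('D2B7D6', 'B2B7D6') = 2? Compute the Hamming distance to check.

Differing positions: 1. Hamming distance = 1, so the claim that d_H = 2 is false.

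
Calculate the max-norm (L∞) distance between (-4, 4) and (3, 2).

max(|x_i - y_i|) = max(|-4 - 3|, |4 - 2|) = max(7, 2) = 7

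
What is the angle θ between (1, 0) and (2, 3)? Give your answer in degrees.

With u = (1, 0), v = (2, 3):
u·v = 1·2 + 0·3 = 2 + 0 = 2.
|u| = √(1² + 0²) = √1, |v| = √(2² + 3²) = √13, so |u||v| = √(1·13) = √13.
cos θ = (u·v)/(|u||v|) = 2/√13 ≈ 0.5547
θ = arccos(0.5547) ≈ 56.31°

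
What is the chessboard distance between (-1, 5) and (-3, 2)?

max(|x_i - y_i|) = max(|-1 - (-3)|, |5 - 2|) = max(2, 3) = 3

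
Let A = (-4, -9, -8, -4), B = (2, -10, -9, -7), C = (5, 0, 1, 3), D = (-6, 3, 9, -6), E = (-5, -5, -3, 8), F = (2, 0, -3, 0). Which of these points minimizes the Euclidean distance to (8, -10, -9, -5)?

Distances: d(A) ≈ 12.1244, d(B) ≈ 6.3246, d(C) ≈ 16.5227, d(D) ≈ 26.2679, d(E) ≈ 19.975, d(F) ≈ 14.0357. Nearest: B = (2, -10, -9, -7) with distance 6.3246.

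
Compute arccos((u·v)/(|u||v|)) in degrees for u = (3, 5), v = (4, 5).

With u = (3, 5), v = (4, 5):
u·v = 3·4 + 5·5 = 12 + 25 = 37.
|u| = √(3² + 5²) = √34, |v| = √(4² + 5²) = √41, so |u||v| = √(34·41) = √1394.
cos θ = (u·v)/(|u||v|) = 37/√1394 ≈ 0.990992
θ = arccos(0.990992) ≈ 7.7°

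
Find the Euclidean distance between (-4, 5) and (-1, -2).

√(Σ(x_i - y_i)²) = √((-4 - (-1))² + (5 - (-2))²)
= √((-3)² + 7²) = √(9 + 49) = √58 ≈ 7.6158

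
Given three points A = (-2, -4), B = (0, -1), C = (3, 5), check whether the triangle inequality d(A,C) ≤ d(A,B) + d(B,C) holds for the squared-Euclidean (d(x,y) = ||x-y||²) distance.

d(A,B) = 2² + 3² = 13, d(B,C) = 3² + 6² = 45, d(A,C) = 5² + 9² = 106.
d(A,C) = 106 > 13 + 45 = 58. Triangle inequality is VIOLATED. (Squared-Euclidean is not a metric — this is a counterexample.)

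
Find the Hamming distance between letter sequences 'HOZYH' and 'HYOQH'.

Differing positions: 2, 3, 4. Hamming distance = 3.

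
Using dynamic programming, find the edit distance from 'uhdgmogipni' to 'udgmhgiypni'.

Let D[i][j] be the edit distance between the first i characters of 'uhdgmogipni' and the first j characters of 'udgmhgiypni', with D[i][0] = i, D[0][j] = j, and D[i][j] = D[i-1][j-1] if the characters match, else 1 + min(D[i-1][j], D[i][j-1], D[i-1][j-1]). Filling the table (rows: prefixes of 'uhdgmogipni', columns: prefixes of 'udgmhgiypni'):
     ε  u  d  g  m  h  g  i  y  p  n  i
  ε  0  1  2  3  4  5  6  7  8  9 10 11
  u  1  0  1  2  3  4  5  6  7  8  9 10
  h  2  1  1  2  3  3  4  5  6  7  8  9
  d  3  2  1  2  3  4  4  5  6  7  8  9
  g  4  3  2  1  2  3  4  5  6  7  8  9
  m  5  4  3  2  1  2  3  4  5  6  7  8
  o  6  5  4  3  2  2  3  4  5  6  7  8
  g  7  6  5  4  3  3  2  3  4  5  6  7
  i  8  7  6  5  4  4  3  2  3  4  5  6
  p  9  8  7  6  5  5  4  3  3  3  4  5
  n 10  9  8  7  6  6  5  4  4  4  3  4
  i 11 10  9  8  7  7  6  5  5  5  4  3
The bottom-right entry gives D[11][11] = 3, so no sequence of fewer than 3 edits works. Backtracking through the table gives one optimal edit sequence (3 edits):
  uhdgmogipni → udgmogipni (del h @2)
  udgmogipni → udgmhgipni (sub o→h @5)
  udgmhgipni → udgmhgiypni (ins y @8)
Edit distance = 3.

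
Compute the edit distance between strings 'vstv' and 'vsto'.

Let D[i][j] be the edit distance between the first i characters of 'vstv' and the first j characters of 'vsto', with D[i][0] = i, D[0][j] = j, and D[i][j] = D[i-1][j-1] if the characters match, else 1 + min(D[i-1][j], D[i][j-1], D[i-1][j-1]). Filling the table (rows: prefixes of 'vstv', columns: prefixes of 'vsto'):
     ε  v  s  t  o
  ε  0  1  2  3  4
  v  1  0  1  2  3
  s  2  1  0  1  2
  t  3  2  1  0  1
  v  4  3  2  1  1
The bottom-right entry gives D[4][4] = 1, so no sequence of fewer than 1 edit works. Backtracking through the table gives one optimal edit sequence (1 edit):
  vstv → vsto (sub v→o @4)
Edit distance = 1.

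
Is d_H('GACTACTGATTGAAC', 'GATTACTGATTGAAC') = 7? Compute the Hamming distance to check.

Differing positions: 3. Hamming distance = 1, so the claim that d_H = 7 is false.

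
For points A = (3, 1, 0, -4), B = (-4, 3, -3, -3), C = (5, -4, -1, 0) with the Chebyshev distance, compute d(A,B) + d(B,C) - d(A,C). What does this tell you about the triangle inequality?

d(A,B) = max(7, 2, 3, 1) = 7, d(B,C) = max(9, 7, 2, 3) = 9, d(A,C) = max(2, 5, 1, 4) = 5.
d(A,B) + d(B,C) - d(A,C) = 7 + 9 - 5 = 16 - 5 = 11. This is ≥ 0, so the triangle inequality holds for these points.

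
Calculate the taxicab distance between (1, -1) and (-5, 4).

Σ|x_i - y_i| = |1 - (-5)| + |-1 - 4| = 6 + 5 = 11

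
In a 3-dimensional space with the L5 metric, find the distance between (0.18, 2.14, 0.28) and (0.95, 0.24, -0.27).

(Σ|x_i - y_i|^5)^(1/5) = (|0.18 - 0.95|^5 + |2.14 - 0.24|^5 + |0.28 - (-0.27)|^5)^(1/5)
= (0.77^5 + 1.9^5 + 0.55^5)^(1/5) ≈ (0.2707 + 24.761 + 0.0503)^(1/5) = (25.082)^(1/5) ≈ 1.9049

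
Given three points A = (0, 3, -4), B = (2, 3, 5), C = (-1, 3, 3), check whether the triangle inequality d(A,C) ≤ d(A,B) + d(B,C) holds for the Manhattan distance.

d(A,B) = 2 + 0 + 9 = 11, d(B,C) = 3 + 0 + 2 = 5, d(A,C) = 1 + 0 + 7 = 8.
d(A,C) = 8 ≤ 11 + 5 = 16. Triangle inequality is satisfied.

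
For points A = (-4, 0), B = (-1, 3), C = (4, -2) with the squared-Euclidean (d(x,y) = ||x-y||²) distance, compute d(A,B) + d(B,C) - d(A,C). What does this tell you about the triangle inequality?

d(A,B) = 3² + 3² = 18, d(B,C) = 5² + 5² = 50, d(A,C) = 8² + 2² = 68.
d(A,B) + d(B,C) - d(A,C) = 18 + 50 - 68 = 68 - 68 = 0. This is ≥ 0, so the triangle inequality holds for these points.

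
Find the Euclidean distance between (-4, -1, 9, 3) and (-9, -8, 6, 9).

√(Σ(x_i - y_i)²) = √((-4 - (-9))² + (-1 - (-8))² + (9 - 6)² + (3 - 9)²)
= √(5² + 7² + 3² + (-6)²) = √(25 + 49 + 9 + 36) = √119 ≈ 10.9087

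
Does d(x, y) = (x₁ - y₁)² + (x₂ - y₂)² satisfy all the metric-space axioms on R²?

No. The squared Euclidean distance fails the triangle inequality. Counterexample: x = (0, 0), y = (2, 2), z = (4, 4). d(x,z) = 4² + 4² = 32, but d(x,y) + d(y,z) = (2² + 2²) + (2² + 2²) = 8 + 8 = 16. Since 32 > 16, the triangle inequality is violated. (Note: √d, the ordinary Euclidean distance, IS a metric.)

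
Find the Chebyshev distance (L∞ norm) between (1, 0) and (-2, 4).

max(|x_i - y_i|) = max(|1 - (-2)|, |0 - 4|) = max(3, 4) = 4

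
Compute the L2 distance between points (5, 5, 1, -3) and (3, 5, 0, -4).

(Σ|x_i - y_i|^2)^(1/2) = (|5 - 3|^2 + |5 - 5|^2 + |1 - 0|^2 + |-3 - (-4)|^2)^(1/2)
= (2^2 + 0^2 + 1^2 + 1^2)^(1/2) = (4 + 0 + 1 + 1)^(1/2) = (6)^(1/2) ≈ 2.4495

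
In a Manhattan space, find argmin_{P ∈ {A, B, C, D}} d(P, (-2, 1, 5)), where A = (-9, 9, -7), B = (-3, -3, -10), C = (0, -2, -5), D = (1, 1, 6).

Distances: d(A) = 27, d(B) = 20, d(C) = 15, d(D) = 4. Nearest: D = (1, 1, 6) with distance 4.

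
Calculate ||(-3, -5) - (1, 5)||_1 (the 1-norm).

Σ|x_i - y_i| = |-3 - 1| + |-5 - 5| = 4 + 10 = 14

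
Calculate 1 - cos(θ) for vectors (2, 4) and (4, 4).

With u = (2, 4), v = (4, 4):
u·v = 2·4 + 4·4 = 8 + 16 = 24.
|u| = √(2² + 4²) = √20, |v| = √(4² + 4²) = √32, so |u||v| = √(20·32) = √640.
cos θ = (u·v)/(|u||v|) = 24/√640 ≈ 0.9487
Cosine distance = 1 - cos θ ≈ 1 - 0.9487 = 0.0513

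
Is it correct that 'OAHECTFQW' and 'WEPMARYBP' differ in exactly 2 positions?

Differing positions: 1, 2, 3, 4, 5, 6, 7, 8, 9. Hamming distance = 9, so the claim that d_H = 2 is false.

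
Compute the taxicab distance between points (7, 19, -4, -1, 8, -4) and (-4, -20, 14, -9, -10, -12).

Σ|x_i - y_i| = |7 - (-4)| + |19 - (-20)| + |-4 - 14| + |-1 - (-9)| + |8 - (-10)| + |-4 - (-12)| = 11 + 39 + 18 + 8 + 18 + 8 = 102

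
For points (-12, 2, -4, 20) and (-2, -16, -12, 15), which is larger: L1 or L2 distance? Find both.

L1 = |-12 - (-2)| + |2 - (-16)| + |-4 - (-12)| + |20 - 15| = 10 + 18 + 8 + 5 = 41
L2 = √(10² + 18² + 8² + 5²) = √513 ≈ 22.6495
L1 ≥ L2 always (equality iff movement is along one axis); L1 > L2 here.
Ratio L1/L2 = 41/√513 ≈ 1.8102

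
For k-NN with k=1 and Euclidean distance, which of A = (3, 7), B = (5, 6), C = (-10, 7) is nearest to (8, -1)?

Distances: d(A) ≈ 9.434, d(B) ≈ 7.6158, d(C) ≈ 19.6977. Nearest: B = (5, 6) with distance 7.6158.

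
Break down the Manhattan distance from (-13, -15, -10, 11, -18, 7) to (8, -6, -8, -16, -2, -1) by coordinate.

Σ|x_i - y_i| = |-13 - 8| + |-15 - (-6)| + |-10 - (-8)| + |11 - (-16)| + |-18 - (-2)| + |7 - (-1)| = 21 + 9 + 2 + 27 + 16 + 8 = 83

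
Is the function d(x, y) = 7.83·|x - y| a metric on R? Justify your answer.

Yes. Since |x - y| is a metric on R and 7.83 > 0, the positive scalar multiple 7.83·|x - y| is also a metric: scaling by a positive constant preserves non-negativity, identity (d=0 ⟺ |x-y|=0 ⟺ x=y), symmetry, and the triangle inequality.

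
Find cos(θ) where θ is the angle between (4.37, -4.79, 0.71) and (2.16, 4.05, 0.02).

With u = (4.37, -4.79, 0.71), v = (2.16, 4.05, 0.02):
u·v = 4.37·2.16 + (-4.79)·4.05 + 0.71·0.02 = 9.4392 + (-19.3995) + 0.0142 = -9.9461.
|u| = √(4.37² + (-4.79)² + 0.71²) = √(19.0969 + 22.9441 + 0.5041) = √42.5451, |v| = √(2.16² + 4.05² + 0.02²) = √(4.6656 + 16.4025 + 0.0004) = √21.0685.
cos θ = (u·v)/(|u||v|) = -9.9461/(√42.5451·√21.0685) ≈ -0.3322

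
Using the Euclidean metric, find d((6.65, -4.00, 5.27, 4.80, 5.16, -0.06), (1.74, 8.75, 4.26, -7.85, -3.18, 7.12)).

√(Σ(x_i - y_i)²) = √((6.65 - 1.74)² + (-4 - 8.75)² + (5.27 - 4.26)² + (4.8 - (-7.85))² + (5.16 - (-3.18))² + (-0.06 - 7.12)²)
= √(4.91² + (-12.75)² + 1.01² + 12.65² + 8.34² + (-7.18)²) = √(24.1081 + 162.5625 + 1.0201 + 160.0225 + 69.5556 + 51.5524) = √468.8212 ≈ 21.6523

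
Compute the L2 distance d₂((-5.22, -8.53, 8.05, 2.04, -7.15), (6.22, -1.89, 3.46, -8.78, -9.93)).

√(Σ(x_i - y_i)²) = √((-5.22 - 6.22)² + (-8.53 - (-1.89))² + (8.05 - 3.46)² + (2.04 - (-8.78))² + (-7.15 - (-9.93))²)
= √((-11.44)² + (-6.64)² + 4.59² + 10.82² + 2.78²) = √(130.8736 + 44.0896 + 21.0681 + 117.0724 + 7.7284) = √320.8321 ≈ 17.9118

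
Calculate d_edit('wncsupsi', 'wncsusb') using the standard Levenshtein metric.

Let D[i][j] be the edit distance between the first i characters of 'wncsupsi' and the first j characters of 'wncsusb', with D[i][0] = i, D[0][j] = j, and D[i][j] = D[i-1][j-1] if the characters match, else 1 + min(D[i-1][j], D[i][j-1], D[i-1][j-1]). Filling the table (rows: prefixes of 'wncsupsi', columns: prefixes of 'wncsusb'):
     ε  w  n  c  s  u  s  b
  ε  0  1  2  3  4  5  6  7
  w  1  0  1  2  3  4  5  6
  n  2  1  0  1  2  3  4  5
  c  3  2  1  0  1  2  3  4
  s  4  3  2  1  0  1  2  3
  u  5  4  3  2  1  0  1  2
  p  6  5  4  3  2  1  1  2
  s  7  6  5  4  3  2  1  2
  i  8  7  6  5  4  3  2  2
The bottom-right entry gives D[8][7] = 2, so no sequence of fewer than 2 edits works. Backtracking through the table gives one optimal edit sequence (2 edits):
  wncsupsi → wncsusi (del p @6)
  wncsusi → wncsusb (sub i→b @7)
Edit distance = 2.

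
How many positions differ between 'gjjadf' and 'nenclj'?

Differing positions: 1, 2, 3, 4, 5, 6. Hamming distance = 6.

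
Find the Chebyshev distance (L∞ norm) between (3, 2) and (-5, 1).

max(|x_i - y_i|) = max(|3 - (-5)|, |2 - 1|) = max(8, 1) = 8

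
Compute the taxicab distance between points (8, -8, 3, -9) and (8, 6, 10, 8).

Σ|x_i - y_i| = |8 - 8| + |-8 - 6| + |3 - 10| + |-9 - 8| = 0 + 14 + 7 + 17 = 38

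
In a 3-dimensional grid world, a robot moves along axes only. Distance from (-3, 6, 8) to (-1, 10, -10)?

Σ|x_i - y_i| = |-3 - (-1)| + |6 - 10| + |8 - (-10)| = 2 + 4 + 18 = 24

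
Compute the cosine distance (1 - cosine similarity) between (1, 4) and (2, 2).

With u = (1, 4), v = (2, 2):
u·v = 1·2 + 4·2 = 2 + 8 = 10.
|u| = √(1² + 4²) = √17, |v| = √(2² + 2²) = √8, so |u||v| = √(17·8) = √136.
cos θ = (u·v)/(|u||v|) = 10/√136 ≈ 0.8575
Cosine distance = 1 - cos θ ≈ 1 - 0.8575 = 0.1425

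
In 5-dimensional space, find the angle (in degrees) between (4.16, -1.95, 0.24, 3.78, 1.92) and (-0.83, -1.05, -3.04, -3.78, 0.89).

With u = (4.16, -1.95, 0.24, 3.78, 1.92), v = (-0.83, -1.05, -3.04, -3.78, 0.89):
u·v = 4.16·(-0.83) + (-1.95)·(-1.05) + 0.24·(-3.04) + 3.78·(-3.78) + 1.92·0.89 = (-3.4528) + 2.0475 + (-0.7296) + (-14.2884) + 1.7088 = -14.7145.
|u| = √(4.16² + (-1.95)² + 0.24² + 3.78² + 1.92²) = √(17.3056 + 3.8025 + 0.0576 + 14.2884 + 3.6864) = √39.1405, |v| = √((-0.83)² + (-1.05)² + (-3.04)² + (-3.78)² + 0.89²) = √(0.6889 + 1.1025 + 9.2416 + 14.2884 + 0.7921) = √26.1135.
cos θ = (u·v)/(|u||v|) = -14.7145/(√39.1405·√26.1135) ≈ -0.460256
θ = arccos(-0.460256) ≈ 117.4°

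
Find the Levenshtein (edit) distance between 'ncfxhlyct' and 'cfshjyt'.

Let D[i][j] be the edit distance between the first i characters of 'ncfxhlyct' and the first j characters of 'cfshjyt', with D[i][0] = i, D[0][j] = j, and D[i][j] = D[i-1][j-1] if the characters match, else 1 + min(D[i-1][j], D[i][j-1], D[i-1][j-1]). Filling the table (rows: prefixes of 'ncfxhlyct', columns: prefixes of 'cfshjyt'):
     ε  c  f  s  h  j  y  t
  ε  0  1  2  3  4  5  6  7
  n  1  1  2  3  4  5  6  7
  c  2  1  2  3  4  5  6  7
  f  3  2  1  2  3  4  5  6
  x  4  3  2  2  3  4  5  6
  h  5  4  3  3  2  3  4  5
  l  6  5  4  4  3  3  4  5
  y  7  6  5  5  4  4  3  4
  c  8  7  6  6  5  5  4  4
  t  9  8  7  7  6  6  5  4
The bottom-right entry gives D[9][7] = 4, so no sequence of fewer than 4 edits works. Backtracking through the table gives one optimal edit sequence (4 edits):
  ncfxhlyct → cfxhlyct (del n @1)
  cfxhlyct → cfshlyct (sub x→s @3)
  cfshlyct → cfshjyct (sub l→j @5)
  cfshjyct → cfshjyt (del c @7)
Edit distance = 4.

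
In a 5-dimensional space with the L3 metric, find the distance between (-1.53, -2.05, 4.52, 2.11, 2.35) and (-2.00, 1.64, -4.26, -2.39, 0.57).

(Σ|x_i - y_i|^3)^(1/3) = (|-1.53 - (-2)|^3 + |-2.05 - 1.64|^3 + |4.52 - (-4.26)|^3 + |2.11 - (-2.39)|^3 + |2.35 - 0.57|^3)^(1/3)
= (0.47^3 + 3.69^3 + 8.78^3 + 4.5^3 + 1.78^3)^(1/3) ≈ (0.1038 + 50.2434 + 676.8362 + 91.125 + 5.6398)^(1/3) = (823.9482)^(1/3) ≈ 9.3749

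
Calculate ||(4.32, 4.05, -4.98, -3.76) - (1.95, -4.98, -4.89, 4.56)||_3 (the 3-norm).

(Σ|x_i - y_i|^3)^(1/3) = (|4.32 - 1.95|^3 + |4.05 - (-4.98)|^3 + |-4.98 - (-4.89)|^3 + |-3.76 - 4.56|^3)^(1/3)
= (2.37^3 + 9.03^3 + 0.09^3 + 8.32^3)^(1/3) ≈ (13.3121 + 736.3143 + 0.0007 + 575.9304)^(1/3) = (1325.5575)^(1/3) ≈ 10.985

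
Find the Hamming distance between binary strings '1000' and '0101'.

Differing positions: 1, 2, 4. Hamming distance = 3.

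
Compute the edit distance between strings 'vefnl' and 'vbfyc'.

Let D[i][j] be the edit distance between the first i characters of 'vefnl' and the first j characters of 'vbfyc', with D[i][0] = i, D[0][j] = j, and D[i][j] = D[i-1][j-1] if the characters match, else 1 + min(D[i-1][j], D[i][j-1], D[i-1][j-1]). Filling the table (rows: prefixes of 'vefnl', columns: prefixes of 'vbfyc'):
     ε  v  b  f  y  c
  ε  0  1  2  3  4  5
  v  1  0  1  2  3  4
  e  2  1  1  2  3  4
  f  3  2  2  1  2  3
  n  4  3  3  2  2  3
  l  5  4  4  3  3  3
The bottom-right entry gives D[5][5] = 3, so no sequence of fewer than 3 edits works. Backtracking through the table gives one optimal edit sequence (3 edits):
  vefnl → vbfnl (sub e→b @2)
  vbfnl → vbfyl (sub n→y @4)
  vbfyl → vbfyc (sub l→c @5)
Edit distance = 3.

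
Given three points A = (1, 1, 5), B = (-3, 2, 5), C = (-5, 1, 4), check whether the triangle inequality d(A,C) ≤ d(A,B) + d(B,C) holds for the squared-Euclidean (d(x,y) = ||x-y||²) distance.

d(A,B) = 4² + 1² + 0² = 17, d(B,C) = 2² + 1² + 1² = 6, d(A,C) = 6² + 0² + 1² = 37.
d(A,C) = 37 > 17 + 6 = 23. Triangle inequality is VIOLATED. (Squared-Euclidean is not a metric — this is a counterexample.)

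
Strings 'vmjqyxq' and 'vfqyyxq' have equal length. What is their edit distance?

Let D[i][j] be the edit distance between the first i characters of 'vmjqyxq' and the first j characters of 'vfqyyxq', with D[i][0] = i, D[0][j] = j, and D[i][j] = D[i-1][j-1] if the characters match, else 1 + min(D[i-1][j], D[i][j-1], D[i-1][j-1]). Filling the table (rows: prefixes of 'vmjqyxq', columns: prefixes of 'vfqyyxq'):
     ε  v  f  q  y  y  x  q
  ε  0  1  2  3  4  5  6  7
  v  1  0  1  2  3  4  5  6
  m  2  1  1  2  3  4  5  6
  j  3  2  2  2  3  4  5  6
  q  4  3  3  2  3  4  5  5
  y  5  4  4  3  2  3  4  5
  x  6  5  5  4  3  3  3  4
  q  7  6  6  5  4  4  4  3
The bottom-right entry gives D[7][7] = 3, so no sequence of fewer than 3 edits works. Backtracking through the table gives one optimal edit sequence (3 edits):
  vmjqyxq → vfjqyxq (sub m→f @2)
  vfjqyxq → vfqqyxq (sub j→q @3)
  vfqqyxq → vfqyyxq (sub q→y @4)
Edit distance = 3.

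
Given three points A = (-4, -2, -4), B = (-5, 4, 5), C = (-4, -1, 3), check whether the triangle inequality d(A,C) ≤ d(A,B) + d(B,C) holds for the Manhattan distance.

d(A,B) = 1 + 6 + 9 = 16, d(B,C) = 1 + 5 + 2 = 8, d(A,C) = 0 + 1 + 7 = 8.
d(A,C) = 8 ≤ 16 + 8 = 24. Triangle inequality is satisfied.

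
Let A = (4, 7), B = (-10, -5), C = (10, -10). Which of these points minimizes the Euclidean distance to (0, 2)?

Distances: d(A) ≈ 6.4031, d(B) ≈ 12.2066, d(C) ≈ 15.6205. Nearest: A = (4, 7) with distance 6.4031.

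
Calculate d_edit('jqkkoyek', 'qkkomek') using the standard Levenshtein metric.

Let D[i][j] be the edit distance between the first i characters of 'jqkkoyek' and the first j characters of 'qkkomek', with D[i][0] = i, D[0][j] = j, and D[i][j] = D[i-1][j-1] if the characters match, else 1 + min(D[i-1][j], D[i][j-1], D[i-1][j-1]). Filling the table (rows: prefixes of 'jqkkoyek', columns: prefixes of 'qkkomek'):
     ε  q  k  k  o  m  e  k
  ε  0  1  2  3  4  5  6  7
  j  1  1  2  3  4  5  6  7
  q  2  1  2  3  4  5  6  7
  k  3  2  1  2  3  4  5  6
  k  4  3  2  1  2  3  4  5
  o  5  4  3  2  1  2  3  4
  y  6  5  4  3  2  2  3  4
  e  7  6  5  4  3  3  2  3
  k  8  7  6  5  4  4  3  2
The bottom-right entry gives D[8][7] = 2, so no sequence of fewer than 2 edits works. Backtracking through the table gives one optimal edit sequence (2 edits):
  jqkkoyek → qkkoyek (del j @1)
  qkkoyek → qkkomek (sub y→m @5)
Edit distance = 2.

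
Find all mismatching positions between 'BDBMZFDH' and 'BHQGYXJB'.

Differing positions: 2, 3, 4, 5, 6, 7, 8. Hamming distance = 7.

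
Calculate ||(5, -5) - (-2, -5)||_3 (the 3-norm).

(Σ|x_i - y_i|^3)^(1/3) = (|5 - (-2)|^3 + |-5 - (-5)|^3)^(1/3)
= (7^3 + 0^3)^(1/3) = (343 + 0)^(1/3) = (343)^(1/3) = 7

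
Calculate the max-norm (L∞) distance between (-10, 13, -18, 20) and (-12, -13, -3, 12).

max(|x_i - y_i|) = max(|-10 - (-12)|, |13 - (-13)|, |-18 - (-3)|, |20 - 12|) = max(2, 26, 15, 8) = 26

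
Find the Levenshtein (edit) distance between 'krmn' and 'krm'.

Let D[i][j] be the edit distance between the first i characters of 'krmn' and the first j characters of 'krm', with D[i][0] = i, D[0][j] = j, and D[i][j] = D[i-1][j-1] if the characters match, else 1 + min(D[i-1][j], D[i][j-1], D[i-1][j-1]). Filling the table (rows: prefixes of 'krmn', columns: prefixes of 'krm'):
     ε  k  r  m
  ε  0  1  2  3
  k  1  0  1  2
  r  2  1  0  1
  m  3  2  1  0
  n  4  3  2  1
The bottom-right entry gives D[4][3] = 1, so no sequence of fewer than 1 edit works. Backtracking through the table gives one optimal edit sequence (1 edit):
  krmn → krm (del n @4)
Edit distance = 1.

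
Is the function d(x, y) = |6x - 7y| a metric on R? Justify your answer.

No. d fails symmetry: d(3, 7) = |6·3 - 7·7| = |-31| = 31, but d(7, 3) = |6·7 - 7·3| = |21| = 21. Since 31 ≠ 21, d(x,y) ≠ d(y,x) in general.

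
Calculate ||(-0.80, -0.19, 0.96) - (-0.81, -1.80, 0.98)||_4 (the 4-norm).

(Σ|x_i - y_i|^4)^(1/4) = (|-0.8 - (-0.81)|^4 + |-0.19 - (-1.8)|^4 + |0.96 - 0.98|^4)^(1/4)
= (0.01^4 + 1.61^4 + 0.02^4)^(1/4) ≈ (0 + 6.719 + 0)^(1/4) = (6.719)^(1/4) ≈ 1.61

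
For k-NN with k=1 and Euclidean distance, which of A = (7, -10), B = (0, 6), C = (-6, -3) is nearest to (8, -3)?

Distances: d(A) ≈ 7.0711, d(B) ≈ 12.0416, d(C) = 14. Nearest: A = (7, -10) with distance 7.0711.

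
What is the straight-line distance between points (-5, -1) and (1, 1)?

√(Σ(x_i - y_i)²) = √((-5 - 1)² + (-1 - 1)²)
= √((-6)² + (-2)²) = √(36 + 4) = √40 ≈ 6.3246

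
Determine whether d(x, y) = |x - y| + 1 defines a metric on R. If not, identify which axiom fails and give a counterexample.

No. d fails identity of indiscernibles (specifically d(x,x) = 0): d(7, 7) = |7 - 7| + 1 = 0 + 1 = 1 ≠ 0.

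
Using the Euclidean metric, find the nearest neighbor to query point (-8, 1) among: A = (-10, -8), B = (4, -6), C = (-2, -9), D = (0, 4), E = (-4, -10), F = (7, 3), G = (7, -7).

Distances: d(A) ≈ 9.2195, d(B) ≈ 13.8924, d(C) ≈ 11.6619, d(D) ≈ 8.544, d(E) ≈ 11.7047, d(F) ≈ 15.1327, d(G) = 17. Nearest: D = (0, 4) with distance 8.544.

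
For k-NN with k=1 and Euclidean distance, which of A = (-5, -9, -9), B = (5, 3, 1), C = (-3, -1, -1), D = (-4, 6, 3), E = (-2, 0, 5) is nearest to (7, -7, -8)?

Distances: d(A) ≈ 12.2066, d(B) ≈ 13.6015, d(C) ≈ 13.6015, d(D) ≈ 20.2731, d(E) ≈ 17.2916. Nearest: A = (-5, -9, -9) with distance 12.2066.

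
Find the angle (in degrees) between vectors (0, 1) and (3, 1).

With u = (0, 1), v = (3, 1):
u·v = 0·3 + 1·1 = 0 + 1 = 1.
|u| = √(0² + 1²) = √1, |v| = √(3² + 1²) = √10, so |u||v| = √(1·10) = √10.
cos θ = (u·v)/(|u||v|) = 1/√10 ≈ 0.316228
θ = arccos(0.316228) ≈ 71.57°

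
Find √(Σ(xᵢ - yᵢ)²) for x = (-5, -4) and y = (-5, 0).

√(Σ(x_i - y_i)²) = √((-5 - (-5))² + (-4 - 0)²)
= √(0² + (-4)²) = √(0 + 16) = √16 = 4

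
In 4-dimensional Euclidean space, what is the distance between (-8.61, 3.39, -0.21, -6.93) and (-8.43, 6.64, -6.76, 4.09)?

√(Σ(x_i - y_i)²) = √((-8.61 - (-8.43))² + (3.39 - 6.64)² + (-0.21 - (-6.76))² + (-6.93 - 4.09)²)
= √((-0.18)² + (-3.25)² + 6.55² + (-11.02)²) = √(0.0324 + 10.5625 + 42.9025 + 121.4404) = √174.9378 ≈ 13.2264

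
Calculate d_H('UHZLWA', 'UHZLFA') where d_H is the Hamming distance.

Differing positions: 5. Hamming distance = 1.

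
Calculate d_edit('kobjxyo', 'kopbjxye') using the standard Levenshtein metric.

Let D[i][j] be the edit distance between the first i characters of 'kobjxyo' and the first j characters of 'kopbjxye', with D[i][0] = i, D[0][j] = j, and D[i][j] = D[i-1][j-1] if the characters match, else 1 + min(D[i-1][j], D[i][j-1], D[i-1][j-1]). Filling the table (rows: prefixes of 'kobjxyo', columns: prefixes of 'kopbjxye'):
     ε  k  o  p  b  j  x  y  e
  ε  0  1  2  3  4  5  6  7  8
  k  1  0  1  2  3  4  5  6  7
  o  2  1  0  1  2  3  4  5  6
  b  3  2  1  1  1  2  3  4  5
  j  4  3  2  2  2  1  2  3  4
  x  5  4  3  3  3  2  1  2  3
  y  6  5  4  4  4  3  2  1  2
  o  7  6  5  5  5  4  3  2  2
The bottom-right entry gives D[7][8] = 2, so no sequence of fewer than 2 edits works. Backtracking through the table gives one optimal edit sequence (2 edits):
  kobjxyo → kopbjxyo (ins p @3)
  kopbjxyo → kopbjxye (sub o→e @8)
Edit distance = 2.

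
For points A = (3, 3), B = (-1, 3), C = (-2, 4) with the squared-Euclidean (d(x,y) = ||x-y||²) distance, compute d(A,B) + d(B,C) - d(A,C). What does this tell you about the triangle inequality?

d(A,B) = 4² + 0² = 16, d(B,C) = 1² + 1² = 2, d(A,C) = 5² + 1² = 26.
d(A,B) + d(B,C) - d(A,C) = 16 + 2 - 26 = 18 - 26 = -8. This is < 0, so the triangle inequality FAILS for these points (squared-Euclidean is not a metric).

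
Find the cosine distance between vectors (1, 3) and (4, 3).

With u = (1, 3), v = (4, 3):
u·v = 1·4 + 3·3 = 4 + 9 = 13.
|u| = √(1² + 3²) = √10, |v| = √(4² + 3²) = √25, so |u||v| = √(10·25) = √250.
cos θ = (u·v)/(|u||v|) = 13/√250 ≈ 0.8222
Cosine distance = 1 - cos θ ≈ 1 - 0.8222 = 0.1778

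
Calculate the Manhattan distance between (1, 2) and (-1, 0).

Σ|x_i - y_i| = |1 - (-1)| + |2 - 0| = 2 + 2 = 4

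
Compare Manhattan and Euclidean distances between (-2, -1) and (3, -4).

L1 = |-2 - 3| + |-1 - (-4)| = 5 + 3 = 8
L2 = √(5² + 3²) = √34 ≈ 5.831
L1 ≥ L2 always (equality iff movement is along one axis); L1 > L2 here.
Ratio L1/L2 = 8/√34 ≈ 1.372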